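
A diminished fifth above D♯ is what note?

A

D up a perfect fifth is A, so the target letter is A.
From D#, a diminished fifth is 6 semitones up: A.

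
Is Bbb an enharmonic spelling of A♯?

No

Two spellings are enharmonically equivalent only if they share a pitch class.
Here Bbb → 9, A# → 10; 9 ≠ 10, so they are not.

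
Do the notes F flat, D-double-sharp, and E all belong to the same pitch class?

Yes

Fb is pitch class 4; D## is pitch class 4; E is pitch class 4.
All spellings map to pitch class 4, so they are enharmonically equivalent.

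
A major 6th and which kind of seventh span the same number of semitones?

diminished

A major sixth spans 9 semitones.
A seventh spanning 9 semitones is diminished (the major seventh is 11).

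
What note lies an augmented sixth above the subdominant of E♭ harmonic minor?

F#

The subdominant of Eb harmonic minor is Ab.
An augmented sixth (10 semitones) above Ab lands on the letter F, giving F#.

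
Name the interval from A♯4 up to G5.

Counting letters A–B–C–D–E–F–G gives a seventh.
A#→G = 9 semitones, 2 narrower than the major seventh (11), so diminished.

diminished seventh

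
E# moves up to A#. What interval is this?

perfect fourth

The letter names run E→A, a span of 3 letter steps, so the interval is some kind of fourth.
E# to A# is 5 semitones. A perfect fourth is 5, so 5 makes it perfect.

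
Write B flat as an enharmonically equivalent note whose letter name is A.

Plain A sits 1 semitone below Bb, so on the letter A the same pitch needs a sharp: A#.

A#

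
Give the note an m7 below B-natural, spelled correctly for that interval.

C#

B down a major seventh is C, so the target letter is C.
From B, a minor seventh is 10 semitones down: C#.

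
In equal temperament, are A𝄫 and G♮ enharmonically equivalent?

Yes

Abb is pitch class 7; G is pitch class 7.
All spellings map to pitch class 7, so they are enharmonically equivalent.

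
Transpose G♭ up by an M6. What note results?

A sixth above G lands on the letter E.
A major sixth spans 9 semitones, so Gb moves to pitch class 3. On the letter E that is Eb.

Eb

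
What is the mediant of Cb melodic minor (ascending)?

Degree 3 takes the letter 2 steps above C, which is E.
In melodic minor (ascending), degree 3 sits 3 semitones above the tonic. Cb + 3 semitones is pitch class 2, spelled on E as Ebb.

Ebb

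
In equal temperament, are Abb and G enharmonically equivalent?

Abb is pitch class 7; G is pitch class 7.
All spellings map to pitch class 7, so they are enharmonically equivalent.

Yes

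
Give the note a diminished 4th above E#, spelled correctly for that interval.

E up a perfect fourth is A, so the target letter is A.
From E#, a diminished fourth is 4 semitones up: A.

A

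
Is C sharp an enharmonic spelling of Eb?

C# is pitch class 1; Eb is pitch class 3.
The pitch classes differ (1 vs. 3), so they are not enharmonic equivalents.

No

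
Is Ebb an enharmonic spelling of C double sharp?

Yes

Ebb = pitch class 2 and C## = pitch class 2 — the same pitch class, so they are enharmonic equivalents.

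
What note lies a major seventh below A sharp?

A seventh below A lands on the letter B.
A major seventh spans 11 semitones, so A# moves to pitch class 11. On the letter B that is B.

B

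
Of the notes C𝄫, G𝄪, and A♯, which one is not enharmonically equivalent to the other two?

G##

In 12-tone equal temperament, enharmonic equivalents share a pitch class. Cbb is pitch class 10; G## is pitch class 9; A# is pitch class 10.
Cbb and A# share pitch class 10, while G## is pitch class 9.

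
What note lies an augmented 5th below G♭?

Cbb

A fifth below G lands on the letter C.
An augmented fifth spans 8 semitones, so Gb moves to pitch class 10. On the letter C that is Cbb.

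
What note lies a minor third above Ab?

Cb

A third above A lands on the letter C.
A minor third spans 3 semitones, so Ab moves to pitch class 11. On the letter C that is Cb.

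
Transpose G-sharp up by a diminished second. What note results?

G up a major second is A, so the target letter is A.
From G#, a diminished second is 0 semitones up: Ab.

Ab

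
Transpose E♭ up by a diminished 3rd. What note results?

E up a major third is G#, so the target letter is G.
From Eb, a diminished third is 2 semitones up: Gbb.

Gbb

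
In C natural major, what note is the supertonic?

The C major scale runs C D E F G A B.
Degree 2 is D.

D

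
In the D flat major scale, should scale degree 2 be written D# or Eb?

Eb

Each scale degree takes a distinct letter name. Degree 2 of a scale on D must use the letter E.
Eb and D# are enharmonically the same pitch, but only Eb uses the letter E, so it is the correct spelling here.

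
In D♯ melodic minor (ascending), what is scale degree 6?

B#

Degree 6 takes the letter 5 steps above D, which is B.
In melodic minor (ascending), degree 6 sits 9 semitones above the tonic. D# + 9 semitones is pitch class 0, spelled on B as B#.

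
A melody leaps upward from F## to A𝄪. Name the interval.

The letter names run F→A, a span of 2 letter steps, so the interval is some kind of third.
F## to A## is 4 semitones. A major third is 4, so 4 makes it major.

major third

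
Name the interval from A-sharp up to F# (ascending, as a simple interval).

minor sixth

The letter names run A→F, a span of 5 letter steps, so the interval is some kind of sixth.
A# to F# is 8 semitones. A major sixth is 9, so 8 makes it minor.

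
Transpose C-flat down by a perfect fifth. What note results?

Fb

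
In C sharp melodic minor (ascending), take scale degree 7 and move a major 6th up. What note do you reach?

Scale degree 7 of C# melodic minor (ascending) is B#.
A major sixth (9 semitones) above B# lands on the letter G, giving G##.

G##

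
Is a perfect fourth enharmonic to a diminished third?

A perfect fourth spans 5 semitones; a diminished third spans 2.
The spans differ, so they are not enharmonic equivalents.

No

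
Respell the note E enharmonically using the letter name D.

E is pitch class 4. The letter D alone is pitch class 2.
To reach pitch class 4 from D requires an offset of +2 semitones, i.e. double sharp: D##.

D##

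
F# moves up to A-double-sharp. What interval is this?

Counting letters F–G–A gives a third.
F#→A## = 5 semitones, 1 wider than the major third (4), so augmented.

augmented third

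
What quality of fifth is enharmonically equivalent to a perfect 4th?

doubly diminished

A perfect fourth spans 5 semitones.
A fifth spanning 5 semitones is doubly diminished (the perfect fifth is 7).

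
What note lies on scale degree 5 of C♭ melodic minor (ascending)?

Gb

The Cb melodic minor (ascending) scale runs Cb Db Ebb Fb Gb Ab Bb.
Degree 5 is Gb.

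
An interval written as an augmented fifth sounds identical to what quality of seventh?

An augmented fifth spans 8 semitones.
A seventh spanning 8 semitones is doubly diminished (the major seventh is 11).

doubly diminished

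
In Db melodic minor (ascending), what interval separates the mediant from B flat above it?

The mediant of Db melodic minor (ascending) is Fb.
Fb up to Bb: letters F→B make it a fourth; 6 semitones makes it augmented.

augmented fourth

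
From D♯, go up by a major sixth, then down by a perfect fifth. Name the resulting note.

E#

A major sixth up from D# is B# (letter B, 9 semitones up).
A perfect fifth down from B# is E# (letter E, 7 semitones down).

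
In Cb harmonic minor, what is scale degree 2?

The Cb harmonic minor scale runs Cb Db Ebb Fb Gb Abb Bb.
Degree 2 is Db.

Db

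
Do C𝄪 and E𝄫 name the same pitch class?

Yes

C## is pitch class 2; Ebb is pitch class 2.
All spellings map to pitch class 2, so they are enharmonically equivalent.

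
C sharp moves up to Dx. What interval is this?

Counting letters C–D gives a second.
C#→D## = 3 semitones, 1 wider than the major second (2), so augmented.

augmented second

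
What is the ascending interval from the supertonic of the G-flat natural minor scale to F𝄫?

diminished sixth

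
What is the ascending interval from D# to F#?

minor third

Counting letters D–E–F gives a third.
D#→F# = 3 semitones, 1 narrower than the major third (4), so minor.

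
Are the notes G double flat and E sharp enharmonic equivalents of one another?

Yes

Gbb = pitch class 5 and E# = pitch class 5 — the same pitch class, so they are enharmonic equivalents.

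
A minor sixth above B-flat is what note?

Gb

A sixth above B lands on the letter G.
A minor sixth spans 8 semitones, so Bb moves to pitch class 6. On the letter G that is Gb.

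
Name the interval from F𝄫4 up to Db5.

augmented sixth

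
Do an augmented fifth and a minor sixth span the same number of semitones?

Yes

An augmented fifth spans 8 semitones; a minor sixth spans 8.
They are enharmonically equivalent.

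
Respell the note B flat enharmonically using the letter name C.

Bb is pitch class 10. The letter C alone is pitch class 0.
To reach pitch class 10 from C requires an offset of -2 semitones, i.e. double flat: Cbb.

Cbb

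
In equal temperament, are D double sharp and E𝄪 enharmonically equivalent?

No

D## is pitch class 4; E## is pitch class 6.
The pitch classes differ (4 vs. 6), so they are not enharmonic equivalents.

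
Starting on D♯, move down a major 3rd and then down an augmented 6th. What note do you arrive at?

A major third down from D# is B (letter B, 4 semitones down).
An augmented sixth down from B is Db (letter D, 10 semitones down).

Db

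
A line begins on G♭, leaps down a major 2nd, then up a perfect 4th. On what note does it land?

Bbb

A major second down from Gb is Fb (letter F, 2 semitones down).
A perfect fourth up from Fb is Bbb (letter B, 5 semitones up).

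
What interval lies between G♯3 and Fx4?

The letter names run G→F, a span of 6 letter steps, so the interval is some kind of seventh.
G# to F## is 11 semitones. A major seventh is 11, so 11 makes it major.

major seventh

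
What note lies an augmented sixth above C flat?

C up a major sixth is A, so the target letter is A.
From Cb, an augmented sixth is 10 semitones up: A.

A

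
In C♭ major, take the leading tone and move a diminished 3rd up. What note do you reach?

The leading tone of Cb major is Bb.
A diminished third (2 semitones) above Bb lands on the letter D, giving Dbb.

Dbb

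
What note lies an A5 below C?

Fb

A fifth below C lands on the letter F.
An augmented fifth spans 8 semitones, so C moves to pitch class 4. On the letter F that is Fb.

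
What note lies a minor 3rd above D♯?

D up a major third is F#, so the target letter is F.
From D#, a minor third is 3 semitones up: F#.

F#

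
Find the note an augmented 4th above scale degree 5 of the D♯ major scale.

Scale degree 5 of D# major is A#.
An augmented fourth (6 semitones) above A# lands on the letter D, giving D##.

D##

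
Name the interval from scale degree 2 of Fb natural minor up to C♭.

Scale degree 2 of Fb natural minor is Gb.
Gb up to Cb: letters G→C make it a fourth; 5 semitones makes it perfect.

perfect fourth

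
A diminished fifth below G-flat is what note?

G down a perfect fifth is C, so the target letter is C.
From Gb, a diminished fifth is 6 semitones down: C.

C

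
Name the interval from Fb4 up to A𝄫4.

The letter names run F→A, a span of 2 letter steps, so the interval is some kind of third.
Fb to Abb is 3 semitones. A major third is 4, so 3 makes it minor.

minor third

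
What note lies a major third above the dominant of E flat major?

D

The dominant of Eb major is Bb.
A major third (4 semitones) above Bb lands on the letter D, giving D.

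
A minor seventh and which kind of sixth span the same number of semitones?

A minor seventh spans 10 semitones.
A sixth spanning 10 semitones is augmented (the major sixth is 9).

augmented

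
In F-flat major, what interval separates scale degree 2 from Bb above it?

Scale degree 2 of Fb major is Gb.
Gb up to Bb: letters G→B make it a third; 4 semitones makes it major.

major third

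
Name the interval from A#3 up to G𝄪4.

Counting letters A–B–C–D–E–F–G gives a seventh.
A#→G## = 11 semitones, exactly the major seventh.

major seventh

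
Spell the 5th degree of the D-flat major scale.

Degree 5 takes the letter 4 steps above D, which is A.
In major, degree 5 sits 7 semitones above the tonic. Db + 7 semitones is pitch class 8, spelled on A as Ab.

Ab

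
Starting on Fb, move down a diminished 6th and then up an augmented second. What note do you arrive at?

B#

A diminished sixth down from Fb is A (letter A, 7 semitones down).
An augmented second up from A is B# (letter B, 3 semitones up).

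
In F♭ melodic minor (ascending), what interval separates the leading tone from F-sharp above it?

augmented second

The leading tone of Fb melodic minor (ascending) is Eb.
Eb up to F#: letters E→F make it a second; 3 semitones makes it augmented.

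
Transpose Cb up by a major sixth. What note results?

Ab

A sixth above C lands on the letter A.
A major sixth spans 9 semitones, so Cb moves to pitch class 8. On the letter A that is Ab.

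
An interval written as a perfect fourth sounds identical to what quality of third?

A perfect fourth spans 5 semitones.
A third spanning 5 semitones is augmented (the major third is 4).

augmented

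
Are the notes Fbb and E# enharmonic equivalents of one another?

Fbb is pitch class 3; E# is pitch class 5.
The pitch classes differ (3 vs. 5), so they are not enharmonic equivalents.

No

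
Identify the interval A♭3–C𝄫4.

Counting letters A–B–C gives a third.
Ab→Cbb = 2 semitones, 2 narrower than the major third (4), so diminished.

diminished third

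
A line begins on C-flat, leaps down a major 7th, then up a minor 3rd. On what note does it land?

Fbb

A major seventh down from Cb is Dbb (letter D, 11 semitones down).
A minor third up from Dbb is Fbb (letter F, 3 semitones up).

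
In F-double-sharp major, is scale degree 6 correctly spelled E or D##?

Each scale degree takes a distinct letter name. Degree 6 of a scale on F must use the letter D.
D## and E are enharmonically the same pitch, but only D## uses the letter D, so it is the correct spelling here.

D##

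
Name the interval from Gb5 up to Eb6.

Counting letters G–A–B–C–D–E gives a sixth.
Gb→Eb = 9 semitones, exactly the major sixth.

major sixth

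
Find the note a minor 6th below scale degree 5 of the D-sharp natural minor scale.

C##

Scale degree 5 of D# natural minor is A#.
A minor sixth (8 semitones) below A# lands on the letter C, giving C##.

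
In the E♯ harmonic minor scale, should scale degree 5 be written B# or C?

B#

Each scale degree takes a distinct letter name. Degree 5 of a scale on E must use the letter B.
B# and C are enharmonically the same pitch, but only B# uses the letter B, so it is the correct spelling here.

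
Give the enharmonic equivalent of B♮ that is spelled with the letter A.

A##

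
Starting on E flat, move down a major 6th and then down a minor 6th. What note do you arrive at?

Bb

A major sixth down from Eb is Gb (letter G, 9 semitones down).
A minor sixth down from Gb is Bb (letter B, 8 semitones down).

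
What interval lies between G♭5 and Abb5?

minor second

The letter names run G→A, a span of 1 letter step, so the interval is some kind of second.
Gb to Abb is 1 semitone. A major second is 2, so 1 makes it minor.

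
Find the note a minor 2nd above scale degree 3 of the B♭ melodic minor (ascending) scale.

Ebb

Scale degree 3 of Bb melodic minor (ascending) is Db.
A minor second (1 semitone) above Db lands on the letter E, giving Ebb.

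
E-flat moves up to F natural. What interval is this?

major second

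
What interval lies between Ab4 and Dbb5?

diminished fourth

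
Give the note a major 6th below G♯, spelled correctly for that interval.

A sixth below G lands on the letter B.
A major sixth spans 9 semitones, so G# moves to pitch class 11. On the letter B that is B.

B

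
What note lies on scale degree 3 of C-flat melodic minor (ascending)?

Degree 3 takes the letter 2 steps above C, which is E.
In melodic minor (ascending), degree 3 sits 3 semitones above the tonic. Cb + 3 semitones is pitch class 2, spelled on E as Ebb.

Ebb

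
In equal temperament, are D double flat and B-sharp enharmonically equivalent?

Dbb = pitch class 0 and B# = pitch class 0 — the same pitch class, so they are enharmonic equivalents.

Yes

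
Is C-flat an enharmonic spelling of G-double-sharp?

Cb is pitch class 11; G## is pitch class 9.
The pitch classes differ (11 vs. 9), so they are not enharmonic equivalents.

No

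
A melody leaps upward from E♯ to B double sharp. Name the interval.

augmented fifth

The letter names run E→B, a span of 4 letter steps, so the interval is some kind of fifth.
E# to B## is 8 semitones. A perfect fifth is 7, so 8 makes it augmented.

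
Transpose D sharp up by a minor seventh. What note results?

A seventh above D lands on the letter C.
A minor seventh spans 10 semitones, so D# moves to pitch class 1. On the letter C that is C#.

C#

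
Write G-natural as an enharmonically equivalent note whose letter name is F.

F##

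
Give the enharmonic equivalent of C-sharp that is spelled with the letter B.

C# is pitch class 1. The letter B alone is pitch class 11.
To reach pitch class 1 from B requires an offset of +2 semitones, i.e. double sharp: B##.

B##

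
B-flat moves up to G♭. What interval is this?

minor sixth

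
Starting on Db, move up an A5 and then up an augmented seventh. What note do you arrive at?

G##

An augmented fifth up from Db is A (letter A, 8 semitones up).
An augmented seventh up from A is G## (letter G, 12 semitones up).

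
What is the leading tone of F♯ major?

Degree 7 takes the letter 6 steps above F, which is E.
In major, degree 7 sits 11 semitones above the tonic. F# + 11 semitones is pitch class 5, spelled on E as E#.

E#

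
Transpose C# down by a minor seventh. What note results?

D#

A seventh below C lands on the letter D.
A minor seventh spans 10 semitones, so C# moves to pitch class 3. On the letter D that is D#.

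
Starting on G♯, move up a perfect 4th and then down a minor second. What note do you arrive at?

B#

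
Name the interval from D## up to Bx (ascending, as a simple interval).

Counting letters D–E–F–G–A–B gives a sixth.
D##→B## = 9 semitones, exactly the major sixth.

major sixth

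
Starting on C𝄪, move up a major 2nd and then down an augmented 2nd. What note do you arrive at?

A major second up from C## is D## (letter D, 2 semitones up).
An augmented second down from D## is C# (letter C, 3 semitones down).

C#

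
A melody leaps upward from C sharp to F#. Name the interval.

perfect fourth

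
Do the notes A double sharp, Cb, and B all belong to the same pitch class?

Yes

A## = pitch class 11 and Cb = pitch class 11 and B = pitch class 11 — the same pitch class, so they are enharmonic equivalents.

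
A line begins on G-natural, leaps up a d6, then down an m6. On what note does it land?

A diminished sixth up from G is Ebb (letter E, 7 semitones up).
A minor sixth down from Ebb is Gb (letter G, 8 semitones down).

Gb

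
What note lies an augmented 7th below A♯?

A down a major seventh is Bb, so the target letter is B.
From A#, an augmented seventh is 12 semitones down: Bb.

Bb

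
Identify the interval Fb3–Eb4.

Counting letters F–G–A–B–C–D–E gives a seventh.
Fb→Eb = 11 semitones, exactly the major seventh.

major seventh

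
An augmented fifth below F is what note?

F down a perfect fifth is Bb, so the target letter is B.
From F, an augmented fifth is 8 semitones down: Bbb.

Bbb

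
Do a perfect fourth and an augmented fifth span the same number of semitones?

A perfect fourth spans 5 semitones; an augmented fifth spans 8.
The spans differ, so they are not enharmonic equivalents.

No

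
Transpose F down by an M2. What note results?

Eb

A second below F lands on the letter E.
A major second spans 2 semitones, so F moves to pitch class 3. On the letter E that is Eb.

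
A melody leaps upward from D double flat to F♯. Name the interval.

Counting letters D–E–F gives a third.
Dbb→F# = 6 semitones, 2 wider than the major third (4), so doubly augmented.

doubly augmented third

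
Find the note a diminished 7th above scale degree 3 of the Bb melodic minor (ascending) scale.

Scale degree 3 of Bb melodic minor (ascending) is Db.
A diminished seventh (9 semitones) above Db lands on the letter C, giving Cbb.

Cbb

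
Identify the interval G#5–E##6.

augmented sixth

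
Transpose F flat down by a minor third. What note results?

Db

F down a major third is Db, so the target letter is D.
From Fb, a minor third is 3 semitones down: Db.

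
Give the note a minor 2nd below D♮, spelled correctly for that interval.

C#

A second below D lands on the letter C.
A minor second spans 1 semitone, so D moves to pitch class 1. On the letter C that is C#.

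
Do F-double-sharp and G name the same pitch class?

Yes

F## is pitch class 7; G is pitch class 7.
All spellings map to pitch class 7, so they are enharmonically equivalent.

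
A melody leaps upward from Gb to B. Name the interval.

The letter names run G→B, a span of 2 letter steps, so the interval is some kind of third.
Gb to B is 5 semitones. A major third is 4, so 5 makes it augmented.

augmented third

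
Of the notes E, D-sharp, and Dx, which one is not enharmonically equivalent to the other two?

D#

In 12-tone equal temperament, enharmonic equivalents share a pitch class. E is pitch class 4; D# is pitch class 3; D## is pitch class 4.
E and D## share pitch class 4, while D# is pitch class 3.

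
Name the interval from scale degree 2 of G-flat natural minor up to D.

augmented fourth

Scale degree 2 of Gb natural minor is Ab.
Ab up to D: letters A→D make it a fourth; 6 semitones makes it augmented.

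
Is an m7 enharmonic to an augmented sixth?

A minor seventh spans 10 semitones; an augmented sixth spans 10.
They are enharmonically equivalent.

Yes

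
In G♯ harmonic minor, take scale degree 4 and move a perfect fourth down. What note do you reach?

Scale degree 4 of G# harmonic minor is C#.
A perfect fourth (5 semitones) below C# lands on the letter G, giving G#.

G#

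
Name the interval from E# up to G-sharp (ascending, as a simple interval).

minor third

The letter names run E→G, a span of 2 letter steps, so the interval is some kind of third.
E# to G# is 3 semitones. A major third is 4, so 3 makes it minor.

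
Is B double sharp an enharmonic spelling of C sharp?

B## is pitch class 1; C# is pitch class 1.
All spellings map to pitch class 1, so they are enharmonically equivalent.

Yes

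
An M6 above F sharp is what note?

D#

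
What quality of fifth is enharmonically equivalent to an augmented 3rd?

An augmented third spans 5 semitones.
A fifth spanning 5 semitones is doubly diminished (the perfect fifth is 7).

doubly diminished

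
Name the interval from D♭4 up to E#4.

doubly augmented second

The letter names run D→E, a span of 1 letter step, so the interval is some kind of second.
Db to E# is 4 semitones. A major second is 2, so 4 makes it doubly augmented.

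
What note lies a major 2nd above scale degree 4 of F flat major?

Scale degree 4 of Fb major is Bbb.
A major second (2 semitones) above Bbb lands on the letter C, giving Cb.

Cb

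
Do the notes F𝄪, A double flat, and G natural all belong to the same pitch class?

Yes

F## is pitch class 7; Abb is pitch class 7; G is pitch class 7.
All spellings map to pitch class 7, so they are enharmonically equivalent.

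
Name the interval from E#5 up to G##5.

Counting letters E–F–G gives a third.
E#→G## = 4 semitones, exactly the major third.

major third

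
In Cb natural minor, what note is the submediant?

Abb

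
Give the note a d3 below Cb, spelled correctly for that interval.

A

C down a major third is Ab, so the target letter is A.
From Cb, a diminished third is 2 semitones down: A.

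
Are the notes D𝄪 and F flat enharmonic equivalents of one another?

Yes

D## is pitch class 4; Fb is pitch class 4.
All spellings map to pitch class 4, so they are enharmonically equivalent.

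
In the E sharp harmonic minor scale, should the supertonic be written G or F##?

F##

Each scale degree takes a distinct letter name. Degree 2 of a scale on E must use the letter F.
F## and G are enharmonically the same pitch, but only F## uses the letter F, so it is the correct spelling here.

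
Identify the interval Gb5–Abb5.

minor second

The letter names run G→A, a span of 1 letter step, so the interval is some kind of second.
Gb to Abb is 1 semitone. A major second is 2, so 1 makes it minor.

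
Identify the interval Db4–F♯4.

augmented third

The letter names run D→F, a span of 2 letter steps, so the interval is some kind of third.
Db to F# is 5 semitones. A major third is 4, so 5 makes it augmented.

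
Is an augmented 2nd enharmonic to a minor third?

An augmented second spans 3 semitones; a minor third spans 3.
They are enharmonically equivalent.

Yes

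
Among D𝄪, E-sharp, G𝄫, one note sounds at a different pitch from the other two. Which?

D##

In 12-tone equal temperament, enharmonic equivalents share a pitch class. D## is pitch class 4; E# is pitch class 5; Gbb is pitch class 5.
E# and Gbb share pitch class 5, while D## is pitch class 4.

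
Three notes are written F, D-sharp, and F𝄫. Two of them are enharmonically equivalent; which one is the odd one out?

In 12-tone equal temperament, enharmonic equivalents share a pitch class. F is pitch class 5; D# is pitch class 3; Fbb is pitch class 3.
D# and Fbb share pitch class 3, while F is pitch class 5.

F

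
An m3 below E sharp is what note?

E down a major third is C, so the target letter is C.
From E#, a minor third is 3 semitones down: C##.

C##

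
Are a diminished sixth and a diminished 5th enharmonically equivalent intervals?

A diminished sixth spans 7 semitones; a diminished fifth spans 6.
The spans differ, so they are not enharmonic equivalents.

No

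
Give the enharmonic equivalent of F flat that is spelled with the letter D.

D##

Fb is pitch class 4. The letter D alone is pitch class 2.
To reach pitch class 4 from D requires an offset of +2 semitones, i.e. double sharp: D##.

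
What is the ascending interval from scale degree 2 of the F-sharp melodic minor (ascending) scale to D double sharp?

Scale degree 2 of F# melodic minor (ascending) is G#.
G# up to D##: letters G→D make it a fifth; 8 semitones makes it augmented.

augmented fifth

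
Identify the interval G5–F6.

Counting letters G–A–B–C–D–E–F gives a seventh.
G→F = 10 semitones, 1 narrower than the major seventh (11), so minor.

minor seventh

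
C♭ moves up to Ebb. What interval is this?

minor third

The letter names run C→E, a span of 2 letter steps, so the interval is some kind of third.
Cb to Ebb is 3 semitones. A major third is 4, so 3 makes it minor.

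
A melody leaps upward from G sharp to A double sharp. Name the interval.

Counting letters G–A gives a second.
G#→A## = 3 semitones, 1 wider than the major second (2), so augmented.

augmented second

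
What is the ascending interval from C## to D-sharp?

minor second

Counting letters C–D gives a second.
C##→D# = 1 semitone, 1 narrower than the major second (2), so minor.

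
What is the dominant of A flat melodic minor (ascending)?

Degree 5 takes the letter 4 steps above A, which is E.
In melodic minor (ascending), degree 5 sits 7 semitones above the tonic. Ab + 7 semitones is pitch class 3, spelled on E as Eb.

Eb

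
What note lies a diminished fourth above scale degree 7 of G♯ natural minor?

Bb

Scale degree 7 of G# natural minor is F#.
A diminished fourth (4 semitones) above F# lands on the letter B, giving Bb.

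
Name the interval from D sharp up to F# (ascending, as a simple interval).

minor third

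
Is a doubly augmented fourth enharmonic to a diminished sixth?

Yes

A doubly augmented fourth spans 7 semitones; a diminished sixth spans 7.
They are enharmonically equivalent.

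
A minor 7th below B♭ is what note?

A seventh below B lands on the letter C.
A minor seventh spans 10 semitones, so Bb moves to pitch class 0. On the letter C that is C.

C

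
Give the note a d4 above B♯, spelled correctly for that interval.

A fourth above B lands on the letter E.
A diminished fourth spans 4 semitones, so B# moves to pitch class 4. On the letter E that is E.

E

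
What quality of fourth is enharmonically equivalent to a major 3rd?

diminished

A major third spans 4 semitones.
A fourth spanning 4 semitones is diminished (the perfect fourth is 5).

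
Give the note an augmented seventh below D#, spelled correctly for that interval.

D down a major seventh is Eb, so the target letter is E.
From D#, an augmented seventh is 12 semitones down: Eb.

Eb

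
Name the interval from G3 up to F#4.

Counting letters G–A–B–C–D–E–F gives a seventh.
G→F# = 11 semitones, exactly the major seventh.

major seventh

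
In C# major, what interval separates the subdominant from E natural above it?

The subdominant of C# major is F#.
F# up to E: letters F→E make it a seventh; 10 semitones makes it minor.

minor seventh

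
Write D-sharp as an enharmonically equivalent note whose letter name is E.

Eb

Plain E sits 1 semitone above D#, so on the letter E the same pitch needs a flat: Eb.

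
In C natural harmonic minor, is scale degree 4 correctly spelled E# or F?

F

Each scale degree takes a distinct letter name. Degree 4 of a scale on C must use the letter F.
F and E# are enharmonically the same pitch, but only F uses the letter F, so it is the correct spelling here.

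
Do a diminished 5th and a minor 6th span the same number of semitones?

No

A diminished fifth spans 6 semitones; a minor sixth spans 8.
The spans differ, so they are not enharmonic equivalents.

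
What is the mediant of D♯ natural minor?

F#

The D# natural minor scale runs D# E# F# G# A# B C#.
Degree 3 is F#.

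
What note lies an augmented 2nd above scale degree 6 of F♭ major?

Scale degree 6 of Fb major is Db.
An augmented second (3 semitones) above Db lands on the letter E, giving E.

E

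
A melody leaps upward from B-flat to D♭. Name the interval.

The letter names run B→D, a span of 2 letter steps, so the interval is some kind of third.
Bb to Db is 3 semitones. A major third is 4, so 3 makes it minor.

minor third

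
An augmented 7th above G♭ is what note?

F#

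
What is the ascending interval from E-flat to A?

The letter names run E→A, a span of 3 letter steps, so the interval is some kind of fourth.
Eb to A is 6 semitones. A perfect fourth is 5, so 6 makes it augmented.

augmented fourth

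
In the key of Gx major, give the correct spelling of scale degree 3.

Degree 3 takes the letter 2 steps above G, which is B.
In major, degree 3 sits 4 semitones above the tonic. G## + 4 semitones is pitch class 1, spelled on B as B##.

B##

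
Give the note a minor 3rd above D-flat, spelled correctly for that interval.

D up a major third is F#, so the target letter is F.
From Db, a minor third is 3 semitones up: Fb.

Fb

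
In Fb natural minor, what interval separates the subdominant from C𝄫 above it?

The subdominant of Fb natural minor is Bbb.
Bbb up to Cbb: letters B→C make it a second; 1 semitone makes it minor.

minor second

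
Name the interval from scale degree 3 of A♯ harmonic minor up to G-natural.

diminished fifth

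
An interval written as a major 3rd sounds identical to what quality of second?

A major third spans 4 semitones.
A second spanning 4 semitones is doubly augmented (the major second is 2).

doubly augmented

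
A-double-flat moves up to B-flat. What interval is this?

augmented second

Counting letters A–B gives a second.
Abb→Bb = 3 semitones, 1 wider than the major second (2), so augmented.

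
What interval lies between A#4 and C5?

diminished third

Counting letters A–B–C gives a third.
A#→C = 2 semitones, 2 narrower than the major third (4), so diminished.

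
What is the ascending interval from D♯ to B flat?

diminished sixth

Counting letters D–E–F–G–A–B gives a sixth.
D#→Bb = 7 semitones, 2 narrower than the major sixth (9), so diminished.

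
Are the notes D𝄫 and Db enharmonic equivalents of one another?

Two spellings are enharmonically equivalent only if they share a pitch class.
Here Dbb → 0, Db → 1; 0 ≠ 1, so they are not.

No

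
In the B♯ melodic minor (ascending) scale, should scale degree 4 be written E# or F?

E#

Each scale degree takes a distinct letter name. Degree 4 of a scale on B must use the letter E.
E# and F are enharmonically the same pitch, but only E# uses the letter E, so it is the correct spelling here.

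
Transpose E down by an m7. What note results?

A seventh below E lands on the letter F.
A minor seventh spans 10 semitones, so E moves to pitch class 6. On the letter F that is F#.

F#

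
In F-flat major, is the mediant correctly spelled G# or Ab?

Each scale degree takes a distinct letter name. Degree 3 of a scale on F must use the letter A.
Ab and G# are enharmonically the same pitch, but only Ab uses the letter A, so it is the correct spelling here.

Ab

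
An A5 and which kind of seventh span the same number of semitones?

doubly diminished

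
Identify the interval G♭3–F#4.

Counting letters G–A–B–C–D–E–F gives a seventh.
Gb→F# = 12 semitones, 1 wider than the major seventh (11), so augmented.

augmented seventh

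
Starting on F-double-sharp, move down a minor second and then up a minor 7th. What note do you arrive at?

D##

A minor second down from F## is E## (letter E, 1 semitone down).
A minor seventh up from E## is D## (letter D, 10 semitones up).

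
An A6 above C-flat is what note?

C up a major sixth is A, so the target letter is A.
From Cb, an augmented sixth is 10 semitones up: A.

A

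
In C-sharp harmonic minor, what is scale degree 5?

G#

The C# harmonic minor scale runs C# D# E F# G# A B#.
Degree 5 is G#.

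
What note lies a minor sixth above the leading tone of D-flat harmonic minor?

Ab

The leading tone of Db harmonic minor is C.
A minor sixth (8 semitones) above C lands on the letter A, giving Ab.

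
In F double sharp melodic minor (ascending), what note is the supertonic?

G##

The F## melodic minor (ascending) scale runs F## G## A# B# C## D## E##.
Degree 2 is G##.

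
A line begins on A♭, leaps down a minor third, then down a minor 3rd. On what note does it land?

A minor third down from Ab is F (letter F, 3 semitones down).
A minor third down from F is D (letter D, 3 semitones down).

D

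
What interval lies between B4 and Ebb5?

The letter names run B→E, a span of 3 letter steps, so the interval is some kind of fourth.
B to Ebb is 3 semitones. A perfect fourth is 5, so 3 makes it doubly diminished.

doubly diminished fourth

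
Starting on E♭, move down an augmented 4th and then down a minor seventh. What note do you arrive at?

An augmented fourth down from Eb is Bbb (letter B, 6 semitones down).
A minor seventh down from Bbb is Cb (letter C, 10 semitones down).

Cb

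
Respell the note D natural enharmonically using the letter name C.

Plain C sits 2 semitones below D, so on the letter C the same pitch needs a double sharp: C##.

C##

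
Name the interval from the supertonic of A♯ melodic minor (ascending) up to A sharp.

The supertonic of A# melodic minor (ascending) is B#.
B# up to A#: letters B→A make it a seventh; 10 semitones makes it minor.

minor seventh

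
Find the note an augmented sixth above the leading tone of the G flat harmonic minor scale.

The leading tone of Gb harmonic minor is F.
An augmented sixth (10 semitones) above F lands on the letter D, giving D#.

D#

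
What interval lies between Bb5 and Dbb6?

diminished third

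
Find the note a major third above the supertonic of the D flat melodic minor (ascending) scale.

The supertonic of Db melodic minor (ascending) is Eb.
A major third (4 semitones) above Eb lands on the letter G, giving G.

G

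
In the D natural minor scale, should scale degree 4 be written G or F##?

G

Each scale degree takes a distinct letter name. Degree 4 of a scale on D must use the letter G.
G and F## are enharmonically the same pitch, but only G uses the letter G, so it is the correct spelling here.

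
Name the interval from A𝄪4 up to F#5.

diminished sixth

The letter names run A→F, a span of 5 letter steps, so the interval is some kind of sixth.
A## to F# is 7 semitones. A major sixth is 9, so 7 makes it diminished.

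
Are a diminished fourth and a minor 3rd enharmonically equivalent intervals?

No

A diminished fourth spans 4 semitones; a minor third spans 3.
The spans differ, so they are not enharmonic equivalents.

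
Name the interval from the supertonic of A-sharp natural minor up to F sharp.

diminished fifth

The supertonic of A# natural minor is B#.
B# up to F#: letters B→F make it a fifth; 6 semitones makes it diminished.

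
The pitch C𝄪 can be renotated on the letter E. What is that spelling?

Ebb

C## is pitch class 2. The letter E alone is pitch class 4.
To reach pitch class 2 from E requires an offset of -2 semitones, i.e. double flat: Ebb.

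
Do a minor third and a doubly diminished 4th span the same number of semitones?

A minor third spans 3 semitones; a doubly diminished fourth spans 3.
They are enharmonically equivalent.

Yes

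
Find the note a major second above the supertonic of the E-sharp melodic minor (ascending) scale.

G##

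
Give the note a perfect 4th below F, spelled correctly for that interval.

C

F down a perfect fourth is C, so the target letter is C.
From F, a perfect fourth is 5 semitones down: C.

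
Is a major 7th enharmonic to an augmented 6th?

No

A major seventh spans 11 semitones; an augmented sixth spans 10.
The spans differ, so they are not enharmonic equivalents.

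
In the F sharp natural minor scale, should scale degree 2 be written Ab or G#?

G#

Each scale degree takes a distinct letter name. Degree 2 of a scale on F must use the letter G.
G# and Ab are enharmonically the same pitch, but only G# uses the letter G, so it is the correct spelling here.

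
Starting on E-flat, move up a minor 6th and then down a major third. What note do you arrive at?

Abb

A minor sixth up from Eb is Cb (letter C, 8 semitones up).
A major third down from Cb is Abb (letter A, 4 semitones down).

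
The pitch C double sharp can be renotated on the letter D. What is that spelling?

D

Plain D sits at the same pitch as C##, so on the letter D the same pitch needs a natural: D.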